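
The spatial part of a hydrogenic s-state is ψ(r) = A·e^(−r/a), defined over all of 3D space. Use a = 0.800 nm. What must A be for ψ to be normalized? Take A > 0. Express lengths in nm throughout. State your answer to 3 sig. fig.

A ≈ 0.788 nm^(-3/2)

Normalization requires ∫|ψ|² 4πr² dr = 1, integrated from 0 to ∞.
(Spherical symmetry: dV = 4πr² dr.)
The integral (without the A² prefactor) comes out to π·a^3.
So A² = (π·a^3)^(−1).
Substituting a = 0.800 gives A² = 0.6217, so A = 0.7885.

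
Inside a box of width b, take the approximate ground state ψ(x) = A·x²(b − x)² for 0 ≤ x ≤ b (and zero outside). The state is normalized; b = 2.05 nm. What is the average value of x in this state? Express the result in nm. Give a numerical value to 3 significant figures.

⟨x⟩ ≈ 1.03 nm

By definition ⟨x⟩ = ∫ x |ψ(x)|² dx.
Since the A² factors cancel between numerator and denominator, ⟨x⟩ = b/2.
Putting b = 2.05 gives 1.025.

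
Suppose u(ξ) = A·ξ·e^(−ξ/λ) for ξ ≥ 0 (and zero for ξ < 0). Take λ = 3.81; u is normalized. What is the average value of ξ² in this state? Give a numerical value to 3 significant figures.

⟨ξ^2⟩ ≈ 43.5

By definition ⟨ξ²⟩ = ∫ ξ^2 |u(ξ)|² dξ.
Evaluating both integrals, ⟨ξ²⟩ = 3·λ^2.
With λ = 3.81, ⟨ξ^2⟩ = 43.55.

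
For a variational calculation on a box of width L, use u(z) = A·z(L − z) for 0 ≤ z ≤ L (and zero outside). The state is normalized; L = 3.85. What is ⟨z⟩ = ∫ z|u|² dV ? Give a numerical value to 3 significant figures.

By definition ⟨z⟩ = ∫ z |u(z)|² dz.
Since the A² factors cancel between numerator and denominator, ⟨z⟩ = L/2.
Putting L = 3.85 gives 1.925.

⟨z⟩ ≈ 1.93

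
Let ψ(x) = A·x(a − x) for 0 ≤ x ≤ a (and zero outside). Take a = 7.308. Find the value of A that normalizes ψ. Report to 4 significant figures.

A ≈ 0.03794

Normalization requires ∫|ψ|² dx = 1, integrated from 0 to a.
Expanding the polynomial and integrating term by term, the integral (without the A² prefactor) comes out to a^5/30.
So A² = (a^5/30)^(−1).
With a = 7.308: A² = 0.0014392 and A = 0.037937.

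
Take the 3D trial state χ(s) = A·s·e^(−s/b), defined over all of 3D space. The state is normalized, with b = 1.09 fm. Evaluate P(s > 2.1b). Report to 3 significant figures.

P ≈ 0.590

Integrate the radial probability density 4πs²|χ|² over s > 2.1b.
Normalization gives A² = 1/(3·π·b^5).
Let u = s/b; then A², 4π and the length scale all cancel, so P = ∫_{2.1}^{∞} u^4·e^(-2·u) du ÷ ∫_{0}^{∞} u^4·e^(-2·u) du.
Using ∫ u^4·e^(-2·u) du = -(u^4/2 + u^3 + 3·u^2/2 + 3·u/2 + 3/4)·e^(-2·u), the numerator is ≈ 0.44237 and the denominator is 3/4.
This evaluates to P = 0.5898.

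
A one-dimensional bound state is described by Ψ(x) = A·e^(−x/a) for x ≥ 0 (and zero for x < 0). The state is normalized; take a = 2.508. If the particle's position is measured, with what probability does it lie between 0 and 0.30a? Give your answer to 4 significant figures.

The probability is P = ∫ |Ψ|² dx over [0, 0.30a].
The normalization integral ∫|Ψ|²dx over the whole domain equals a/2·A², and A² cancels in the ratio.
Substituting u = x/a, A² and the length scale cancel in the ratio: P = ∫_{0}^{0.30} e^(-2·u) du / ∫_{0}^{∞} e^(-2·u) du.
Using ∫ e^(-2·u) du = -e^(-2·u)/2, the numerator is 1/2 - e^(-3/5)/2 and the denominator is 1/2.
Evaluating gives P = 0.45119.

P ≈ 0.4512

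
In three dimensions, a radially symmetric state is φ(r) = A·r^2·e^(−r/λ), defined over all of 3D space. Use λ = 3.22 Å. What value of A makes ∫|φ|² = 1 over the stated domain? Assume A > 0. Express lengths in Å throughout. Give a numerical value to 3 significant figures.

A ≈ 0.00199 Å^(-7/2)

The normalization condition is ∫|φ|² 4πr² dr = 1 from 0 to ∞.
(Spherical symmetry: dV = 4πr² dr.)
∫|φ|² 4πr² dr = A²·(45·π·λ^7/2).
Setting this equal to 1 gives A² = 1/(45·π·λ^7/2).
Substituting λ = 3.22 gives A² = 0.000003942, so A = 0.001985.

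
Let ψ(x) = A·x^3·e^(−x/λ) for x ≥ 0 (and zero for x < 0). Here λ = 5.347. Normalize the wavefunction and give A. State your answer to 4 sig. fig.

The normalization condition is ∫|ψ|² dx = 1 from 0 to ∞.
Recall ∫₀^∞ x^m e^(−x/β) dx = m!·β^(m+1), ∫|ψ|² dx = A²·(45·λ^7/8).
Setting this equal to 1 gives A² = 1/(45·λ^7/8).
With λ = 5.347: A² = 0.0000014227 and A = 0.0011928.

A ≈ 0.001193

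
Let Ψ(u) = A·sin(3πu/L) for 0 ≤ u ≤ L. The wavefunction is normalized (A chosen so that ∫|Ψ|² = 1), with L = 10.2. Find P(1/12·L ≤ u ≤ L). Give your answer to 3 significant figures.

P ≈ 0.970

The probability is P = ∫ |Ψ|² du over [1/12·L, L].
Since A² = 1/(L/2), this is the region integral divided by the full normalization integral.
In terms of t = u/L (A² and the length scale cancel between numerator and denominator), P = [∫_{1/12}^{1} sin(3·π·t)^2 dt] / [∫_{0}^{1} sin(3·π·t)^2 dt].
With ∫ sin(3·π·t)^2 dt = t/2 - sin(6·π·t)/(12·π) + C, the region integral is 1/(12·π) + 11/24 and the full one is 1/2.
This works out to P = (2 + 11·π)/(12·π).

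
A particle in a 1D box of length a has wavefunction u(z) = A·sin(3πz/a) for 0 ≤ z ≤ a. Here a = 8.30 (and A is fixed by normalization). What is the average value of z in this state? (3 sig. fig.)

⟨z⟩ ≈ 4.15

By definition ⟨z⟩ = ∫ z |u(z)|² dz.
Evaluating both integrals, ⟨z⟩ = a/2.
With a = 8.30, ⟨z⟩ = 4.150.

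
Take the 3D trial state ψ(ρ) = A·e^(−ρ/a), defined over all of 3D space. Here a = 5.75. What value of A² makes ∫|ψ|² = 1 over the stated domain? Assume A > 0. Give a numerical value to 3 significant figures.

Normalization requires ∫|ψ|² 4πρ² dρ = 1, integrated from 0 to ∞.
In 3D with spherical symmetry the volume element is 4πρ² dρ.
With ψ = A·e^(−ρ/a), the integral evaluates to A²·[π·a^3].
Substituting a = 5.75 gives A² = 0.001674, so A = 0.04092.

A^2 ≈ 0.00167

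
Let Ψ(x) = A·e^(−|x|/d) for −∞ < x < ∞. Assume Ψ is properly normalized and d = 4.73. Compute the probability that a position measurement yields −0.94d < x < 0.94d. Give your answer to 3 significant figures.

P ≈ 0.847

|Ψ|² is the probability density, so P = ∫_{−0.94d}^{0.94d} |Ψ|² dx.
The normalization integral ∫|Ψ|²dx over the whole domain equals d·A², and A² cancels in the ratio.
By symmetry take twice the x ≥ 0 contribution in numerator and denominator; the 2's cancel. Substituting u = x/d, A² and the length scale cancel in the ratio: P = ∫_{0}^{0.94} e^(-2·u) du / ∫_{0}^{∞} e^(-2·u) du.
An antiderivative of e^(-2·u) is -e^(-2·u)/2; evaluating from 0 to 0.94 gives 1/2 - e^(-47/25)/2, while the full integral is 1/2.
This works out to P = 0.8474.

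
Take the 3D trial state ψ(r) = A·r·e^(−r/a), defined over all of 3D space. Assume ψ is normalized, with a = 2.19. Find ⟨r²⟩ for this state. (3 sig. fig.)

The expectation value is the |ψ|²-weighted average of r^2: ∫ r^2|ψ|² 4πr² dr.
The ratio of the moment integral to the normalization integral gives ⟨r²⟩ = 15·a^2/2.
With a = 2.19, ⟨r^2⟩ = 35.97.

⟨r^2⟩ ≈ 36.0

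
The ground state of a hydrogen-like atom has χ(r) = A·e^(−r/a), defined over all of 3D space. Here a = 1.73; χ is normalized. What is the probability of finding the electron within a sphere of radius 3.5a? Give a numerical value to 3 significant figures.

Integrate the radial probability density 4πr²|χ|² over r ≤ 3.5a.
A² is fixed by ∫₀^∞ 4πr²|χ|² dr = 1, i.e. A² = (π·a^3)^(−1).
In terms of u = r/a (A², 4π and the length scale all cancel between numerator and denominator), P = [∫_{0}^{3.5} u^2·e^(-2·u) du] / [∫_{0}^{∞} u^2·e^(-2·u) du].
With ∫ u^2·e^(-2·u) du = -(2·u^2 + 2·u + 1)·e^(-2·u)/4 + C, the region integral is 1/4 - 65·e^(-7)/8 and the full one is 1/4.
Taking the ratio yields P = 0.9704.

P ≈ 0.970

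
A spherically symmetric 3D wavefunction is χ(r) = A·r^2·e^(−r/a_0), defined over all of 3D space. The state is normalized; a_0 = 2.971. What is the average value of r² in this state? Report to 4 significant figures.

⟨r^2⟩ ≈ 123.6

⟨r²⟩ = ∫ r^2 |χ|² 4πr² dr over the full domain.
With ∫₀^∞ r^8 e^(−αr) dr = 8!/α^9, since the A² factors cancel between numerator and denominator, ⟨r²⟩ = 14·a_0^2.
With a_0 = 2.971, ⟨r^2⟩ = 123.58.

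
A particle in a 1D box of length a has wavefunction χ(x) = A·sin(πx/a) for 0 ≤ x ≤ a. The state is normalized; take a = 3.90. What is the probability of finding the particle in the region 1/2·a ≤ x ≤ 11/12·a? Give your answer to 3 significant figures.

P ≈ 0.496

The probability is P = ∫ |χ|² dx over [1/2·a, 11/12·a].
Since A² = 1/(a/2), this is the region integral divided by the full normalization integral.
Let u = x/a; then A² and the length scale cancel, so P = ∫_{1/2}^{11/12} sin(π·u)^2 du ÷ ∫_{0}^{1} sin(π·u)^2 du.
With ∫ sin(π·u)^2 du = u/2 - sin(2·π·u)/(4·π) + C, the region integral is 1/(8·π) + 5/24 and the full one is 1/2.
Evaluating gives P = (3 + 5·π)/(12·π).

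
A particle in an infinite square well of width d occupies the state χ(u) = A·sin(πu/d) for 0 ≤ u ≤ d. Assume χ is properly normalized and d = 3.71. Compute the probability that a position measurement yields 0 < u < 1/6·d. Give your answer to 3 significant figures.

P ≈ 0.0288

P = ∫_{0}^{1/6·d} |χ(u)|² du.
The normalization integral ∫|χ|²du over the whole domain equals d/2·A², and A² cancels in the ratio.
In terms of t = u/d (A² and the length scale cancel between numerator and denominator), P = [∫_{0}^{1/6} sin(π·t)^2 dt] / [∫_{0}^{1} sin(π·t)^2 dt].
With ∫ sin(π·t)^2 dt = t/2 - sin(2·π·t)/(4·π) + C, the region integral is -√(3)/(8·π) + 1/12 and the full one is 1/2.
Taking the ratio, P = (-√(3)/4 + π/6)/π.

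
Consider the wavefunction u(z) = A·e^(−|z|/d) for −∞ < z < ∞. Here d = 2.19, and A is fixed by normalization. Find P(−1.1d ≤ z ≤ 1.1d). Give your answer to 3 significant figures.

P ≈ 0.889

|u|² is the probability density, so P = ∫_{−1.1d}^{1.1d} |u|² dz.
Since A² = 1/(d), this is the region integral divided by the full normalization integral.
Both integrals are even about z = 0, so only the z ≥ 0 halves are needed (the factors of 2 cancel). Substituting t = z/d, A² and the length scale cancel in the ratio: P = ∫_{0}^{1.1} e^(-2·t) dt / ∫_{0}^{∞} e^(-2·t) dt.
Using ∫ e^(-2·t) dt = -e^(-2·t)/2, the numerator is 1/2 - e^(-11/5)/2 and the denominator is 1/2.
This works out to P = 0.8892.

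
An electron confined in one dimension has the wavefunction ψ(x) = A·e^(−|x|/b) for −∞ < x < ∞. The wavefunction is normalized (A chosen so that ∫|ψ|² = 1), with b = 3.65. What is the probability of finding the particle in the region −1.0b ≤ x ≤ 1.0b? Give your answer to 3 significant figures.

P = ∫_{−1.0b}^{1.0b} |ψ(x)|² dx.
The normalization integral ∫|ψ|²dx over the whole domain equals b·A², and A² cancels in the ratio.
By symmetry take twice the x ≥ 0 contribution in numerator and denominator; the 2's cancel. Substituting u = x/b, A² and the length scale cancel in the ratio: P = ∫_{0}^{1.0} e^(-2·u) du / ∫_{0}^{∞} e^(-2·u) du.
Using ∫ e^(-2·u) du = -e^(-2·u)/2, the numerator is 1/2 - e^(-2)/2 and the denominator is 1/2.
This works out to P = 0.8647.

P ≈ 0.865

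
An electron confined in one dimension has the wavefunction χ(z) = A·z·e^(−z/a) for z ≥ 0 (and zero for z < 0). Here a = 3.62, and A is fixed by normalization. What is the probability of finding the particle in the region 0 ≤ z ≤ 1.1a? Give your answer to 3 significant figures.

P = ∫_{0}^{1.1a} |χ(z)|² dz.
With A² fixed by ∫|χ|² = 1, i.e. A² = (a^3/4)^(−1), substitute and integrate.
Substituting u = z/a, A² and the length scale cancel in the ratio: P = ∫_{0}^{1.1} u^2·e^(-2·u) du / ∫_{0}^{∞} u^2·e^(-2·u) du.
With ∫ u^2·e^(-2·u) du = -(2·u^2 + 2·u + 1)·e^(-2·u)/4 + C, the region integral is 1/4 - 281·e^(-11/5)/200 and the full one is 1/4.
Taking the ratio, P = 0.3773.

P ≈ 0.377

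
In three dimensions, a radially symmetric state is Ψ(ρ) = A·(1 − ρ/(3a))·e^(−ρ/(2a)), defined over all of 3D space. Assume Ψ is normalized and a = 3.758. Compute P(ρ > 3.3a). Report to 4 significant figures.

P = ∫ |Ψ|² 4πρ² dρ over ρ > 3.3a.
Normalization gives A² = 1/(8·π·a^3/3).
Substituting u = ρ/a, A², 4π and the length scale all cancel in the ratio: P = ∫_{3.3}^{∞} u^2·(1 - u/3)^2·e^(-u) du / ∫_{0}^{∞} u^2·(1 - u/3)^2·e^(-u) du.
With ∫ u^2·(1 - u/3)^2·e^(-u) du = (-u^4 + 2·u^3 - 3·u^2 - 6·u - 6)·e^(-u)/9 + C, the region integral is ≈ 0.431074 and the full one is 2/3.
The region integral divided by the full integral gives P = 0.64661.

P ≈ 0.6466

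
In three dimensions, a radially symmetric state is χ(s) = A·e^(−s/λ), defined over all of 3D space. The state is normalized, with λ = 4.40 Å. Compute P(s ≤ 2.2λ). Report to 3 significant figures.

P = ∫ |χ|² 4πs² ds over s ≤ 2.2λ.
Normalization gives A² = 1/(π·λ^3).
Let u = s/λ; then A², 4π and the length scale all cancel, so P = ∫_{0}^{2.2} u^2·e^(-2·u) du ÷ ∫_{0}^{∞} u^2·e^(-2·u) du.
With ∫ u^2·e^(-2·u) du = -(2·u^2 + 2·u + 1)·e^(-2·u)/4 + C, the region integral is 1/4 - 377·e^(-22/5)/100 and the full one is 1/4.
The region integral divided by the full integral gives P = 0.8149.

P ≈ 0.815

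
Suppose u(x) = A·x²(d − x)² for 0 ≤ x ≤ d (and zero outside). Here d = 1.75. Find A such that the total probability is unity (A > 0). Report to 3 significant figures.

The normalization condition is ∫|u|² dx = 1 from 0 to d.
Expanding the polynomial and integrating term by term, carrying out the integral gives A² · d^9/630.
With d = 1.75: A² = 4.093 and A = 2.023.

A ≈ 2.02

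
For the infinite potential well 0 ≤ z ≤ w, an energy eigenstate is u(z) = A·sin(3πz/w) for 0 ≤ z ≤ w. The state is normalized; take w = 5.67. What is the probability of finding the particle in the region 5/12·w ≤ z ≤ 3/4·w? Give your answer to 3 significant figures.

P ≈ 0.333

|u|² is the probability density, so P = ∫_{5/12·w}^{3/4·w} |u|² dz.
The normalization integral ∫|u|²dz over the whole domain equals w/2·A², and A² cancels in the ratio.
Substituting t = z/w, A² and the length scale cancel in the ratio: P = ∫_{5/12}^{3/4} sin(3·π·t)^2 dt / ∫_{0}^{1} sin(3·π·t)^2 dt.
An antiderivative of sin(3·π·t)^2 is t/2 - sin(6·π·t)/(12·π); evaluating from 5/12 to 3/4 gives 1/6, while the full integral is 1/2.
Taking the ratio, P = 1/3.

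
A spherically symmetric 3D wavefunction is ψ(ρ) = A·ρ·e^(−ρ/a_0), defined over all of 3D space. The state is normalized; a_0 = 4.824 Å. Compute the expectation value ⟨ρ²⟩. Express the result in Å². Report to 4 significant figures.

⟨ρ^2⟩ ≈ 174.5 Å^2

⟨ρ²⟩ = ∫ ρ^2 |ψ|² 4πρ² dρ over the full domain.
With ∫₀^∞ ρ^6 e^(−αρ) dρ = 6!/α^7, since the A² factors cancel between numerator and denominator, ⟨ρ²⟩ = 15·a_0^2/2.
With a_0 = 4.824, ⟨ρ^2⟩ = 174.53.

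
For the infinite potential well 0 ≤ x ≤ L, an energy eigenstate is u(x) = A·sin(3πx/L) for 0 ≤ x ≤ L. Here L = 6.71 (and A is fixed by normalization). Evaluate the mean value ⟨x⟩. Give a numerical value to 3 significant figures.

⟨x⟩ ≈ 3.36

The expectation value is the |u|²-weighted average of x: ∫ x|u|² dx.
Since the A² factors cancel between numerator and denominator, ⟨x⟩ = L/2.
Putting L = 6.71 gives 3.355.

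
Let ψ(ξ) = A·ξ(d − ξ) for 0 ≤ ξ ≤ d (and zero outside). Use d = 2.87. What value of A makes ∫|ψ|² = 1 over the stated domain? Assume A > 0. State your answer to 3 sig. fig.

Normalization requires ∫|ψ|² dξ = 1, integrated from 0 to d.
Expanding the polynomial and integrating term by term, carrying out the integral gives A² · d^5/30.
So A² = (d^5/30)^(−1).
Substituting d = 2.87 gives A² = 0.1541, so A = 0.3925.

A ≈ 0.393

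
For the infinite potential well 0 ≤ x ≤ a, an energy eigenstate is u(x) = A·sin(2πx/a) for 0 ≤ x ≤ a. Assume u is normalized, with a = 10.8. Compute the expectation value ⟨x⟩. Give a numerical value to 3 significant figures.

⟨x⟩ ≈ 5.40

⟨x⟩ = ∫ x |u|² dx over the full domain.
Since the A² factors cancel between numerator and denominator, ⟨x⟩ = a/2.
Putting a = 10.8 gives 5.400.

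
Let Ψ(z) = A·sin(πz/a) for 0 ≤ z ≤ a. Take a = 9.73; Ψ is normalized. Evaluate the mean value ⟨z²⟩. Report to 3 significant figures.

⟨z^2⟩ ≈ 26.8

⟨z²⟩ = ∫ z^2 |Ψ|² dz over the full domain.
Using sin²θ = (1 − cos 2θ)/2, the ratio of the moment integral to the normalization integral gives ⟨z²⟩ = -a^2/(2·π^2) + a^2/3.
Putting a = 9.73 gives 26.76.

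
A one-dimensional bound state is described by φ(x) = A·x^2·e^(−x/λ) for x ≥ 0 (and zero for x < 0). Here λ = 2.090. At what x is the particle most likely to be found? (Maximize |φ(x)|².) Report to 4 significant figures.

Set d/dx [|φ(x)|²] = 0 and solve for x > 0.
This gives x = 2·λ.
With λ = 2.090, the most probable position is 4.1800.

x ≈ 4.180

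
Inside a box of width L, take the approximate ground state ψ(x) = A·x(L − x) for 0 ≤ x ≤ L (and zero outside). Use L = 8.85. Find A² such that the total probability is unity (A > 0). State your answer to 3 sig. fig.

Normalization requires ∫|ψ|² dx = 1, integrated from 0 to L.
Expanding the polynomial and integrating term by term, carrying out the integral gives A² · L^5/30.
Substituting L = 8.85 gives A² = 0.0005526, so A = 0.02351.

A^2 ≈ 0.000553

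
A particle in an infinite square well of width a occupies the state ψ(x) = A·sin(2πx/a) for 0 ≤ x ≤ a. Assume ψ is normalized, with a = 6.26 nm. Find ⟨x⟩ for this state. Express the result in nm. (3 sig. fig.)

⟨x⟩ ≈ 3.13 nm

⟨x⟩ = ∫ x |ψ|² dx over the full domain.
With ∫₀^a sin²(nπx/a) dx = a/2, the ratio of the moment integral to the normalization integral gives ⟨x⟩ = a/2.
With a = 6.26, ⟨x⟩ = 3.130.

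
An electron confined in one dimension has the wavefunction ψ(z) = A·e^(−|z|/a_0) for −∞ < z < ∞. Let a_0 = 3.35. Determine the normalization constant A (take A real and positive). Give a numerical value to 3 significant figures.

A ≈ 0.546

We need A² ∫|f|² dz = 1, taking the integral from −∞ to ∞.
Using ∫₀^∞ zⁿ e^(−αz) dz = n!/αⁿ⁺¹, with ψ = A·e^(−|z|/a_0), the integral evaluates to A²·[a_0].
So A² = (a_0)^(−1).
With a_0 = 3.35: A² = 0.2985 and A = 0.5464.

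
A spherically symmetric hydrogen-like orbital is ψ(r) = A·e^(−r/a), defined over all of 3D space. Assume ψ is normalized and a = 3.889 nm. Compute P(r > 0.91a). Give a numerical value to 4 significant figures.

P = ∫ |ψ|² 4πr² dr over r > 0.91a.
A² is fixed by ∫₀^∞ 4πr²|ψ|² dr = 1, i.e. A² = (π·a^3)^(−1).
In terms of u = r/a (A², 4π and the length scale all cancel between numerator and denominator), P = [∫_{0.91}^{∞} u^2·e^(-2·u) du] / [∫_{0}^{∞} u^2·e^(-2·u) du].
Using ∫ u^2·e^(-2·u) du = -(2·u^2 + 2·u + 1)·e^(-2·u)/4, the numerator is ≈ 0.181315 and the denominator is 1/4.
Taking the ratio yields P = 0.72526.

P ≈ 0.7253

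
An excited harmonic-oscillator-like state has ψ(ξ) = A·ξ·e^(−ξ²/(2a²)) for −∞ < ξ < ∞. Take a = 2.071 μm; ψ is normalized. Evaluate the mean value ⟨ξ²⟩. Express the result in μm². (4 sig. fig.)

⟨ξ^2⟩ ≈ 6.434 μm^2

The expectation value is the |ψ|²-weighted average of ξ^2: ∫ ξ^2|ψ|² dξ.
Using the Gaussian integral ∫_{−∞}^{∞} e^(−αξ²) dξ = √(π/α), evaluating both integrals, ⟨ξ²⟩ = 3·a^2/2.
Putting a = 2.071 gives 6.4336.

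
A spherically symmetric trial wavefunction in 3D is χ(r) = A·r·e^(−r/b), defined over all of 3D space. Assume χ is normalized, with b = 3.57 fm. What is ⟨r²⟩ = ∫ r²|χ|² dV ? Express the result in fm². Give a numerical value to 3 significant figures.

⟨r^2⟩ ≈ 95.6 fm^2

By definition ⟨r²⟩ = ∫ r^2 |χ(r)|² 4πr² dr.
The ratio of the moment integral to the normalization integral gives ⟨r²⟩ = 15·b^2/2.
With b = 3.57, ⟨r^2⟩ = 95.59.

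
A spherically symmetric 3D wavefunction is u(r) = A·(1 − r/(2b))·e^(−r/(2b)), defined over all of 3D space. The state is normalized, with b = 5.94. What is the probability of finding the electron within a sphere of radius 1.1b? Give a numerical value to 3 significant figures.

P ≈ 0.0387

Integrate the radial probability density 4πr²|u|² over r ≤ 1.1b.
The full normalization integral is A²·[8·π·b^3] = 1, fixing A².
Substituting t = r/b, A², 4π and the length scale all cancel in the ratio: P = ∫_{0}^{1.1} t^2·(1 - t/2)^2·e^(-t) dt / ∫_{0}^{∞} t^2·(1 - t/2)^2·e^(-t) dt.
An antiderivative of t^2·(1 - t/2)^2·e^(-t) is -(t^4/4 + t^2 + 2·t + 2)·e^(-t); evaluating from 0 to 1.1 gives ≈ 0.077328, while the full integral is 2.
This evaluates to P = 0.03866.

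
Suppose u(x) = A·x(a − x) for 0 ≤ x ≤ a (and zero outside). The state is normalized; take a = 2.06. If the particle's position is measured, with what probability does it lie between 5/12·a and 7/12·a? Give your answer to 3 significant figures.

P ≈ 0.307

P = ∫_{5/12·a}^{7/12·a} |u(x)|² dx.
With A² fixed by ∫|u|² = 1, i.e. A² = (a^5/30)^(−1), substitute and integrate.
Substituting t = x/a, A² and the length scale cancel in the ratio: P = ∫_{5/12}^{7/12} t^2·(1 - t)^2 dt / ∫_{0}^{1} t^2·(1 - t)^2 dt.
An antiderivative of t^2·(1 - t)^2 is t^3·(6·t^2 - 15·t + 10)/30; evaluating from 5/12 to 7/12 gives ≈ 0.010225, while the full integral is 1/30.
This works out to P = 0.3068.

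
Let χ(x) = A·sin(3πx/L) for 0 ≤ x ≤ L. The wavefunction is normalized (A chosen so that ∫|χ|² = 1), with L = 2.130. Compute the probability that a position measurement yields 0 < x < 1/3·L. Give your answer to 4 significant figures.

|χ|² is the probability density, so P = ∫_{0}^{1/3·L} |χ|² dx.
Since A² = 1/(L/2), this is the region integral divided by the full normalization integral.
In terms of u = x/L (A² and the length scale cancel between numerator and denominator), P = [∫_{0}^{1/3} sin(3·π·u)^2 du] / [∫_{0}^{1} sin(3·π·u)^2 du].
An antiderivative of sin(3·π·u)^2 is u/2 - sin(6·π·u)/(12·π); evaluating from 0 to 1/3 gives 1/6, while the full integral is 1/2.
This works out to P = 1/3.

P ≈ 0.3333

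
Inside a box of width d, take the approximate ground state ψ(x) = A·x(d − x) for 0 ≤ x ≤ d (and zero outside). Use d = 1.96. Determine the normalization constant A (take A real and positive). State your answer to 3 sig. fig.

A ≈ 1.02

Normalization requires ∫|ψ|² dx = 1, integrated from 0 to d.
∫|ψ|² dx = A²·(d^5/30).
Hence A² = 1/[d^5/30].
Plugging in d = 1.96 yields A = 1.018.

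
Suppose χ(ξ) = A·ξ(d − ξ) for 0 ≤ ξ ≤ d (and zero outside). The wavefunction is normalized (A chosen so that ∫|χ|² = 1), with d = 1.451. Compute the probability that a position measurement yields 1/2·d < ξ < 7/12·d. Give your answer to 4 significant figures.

P ≈ 0.1534

|χ|² is the probability density, so P = ∫_{1/2·d}^{7/12·d} |χ|² dξ.
Since A² = 1/(d^5/30), this is the region integral divided by the full normalization integral.
In terms of u = ξ/d (A² and the length scale cancel between numerator and denominator), P = [∫_{1/2}^{7/12} u^2·(1 - u)^2 du] / [∫_{0}^{1} u^2·(1 - u)^2 du].
With ∫ u^2·(1 - u)^2 du = u^3·(6·u^2 - 15·u + 10)/30 + C, the region integral is ≈ 0.00511269 and the full one is 1/30.
Evaluating gives P = 0.15338.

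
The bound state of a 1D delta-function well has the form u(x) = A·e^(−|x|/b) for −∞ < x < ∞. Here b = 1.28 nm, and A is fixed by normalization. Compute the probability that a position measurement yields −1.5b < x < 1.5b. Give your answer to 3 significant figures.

P ≈ 0.950

|u|² is the probability density, so P = ∫_{−1.5b}^{1.5b} |u|² dx.
The normalization integral ∫|u|²dx over the whole domain equals b·A², and A² cancels in the ratio.
Both integrals are even about x = 0, so only the x ≥ 0 halves are needed (the factors of 2 cancel). Substituting t = x/b, A² and the length scale cancel in the ratio: P = ∫_{0}^{1.5} e^(-2·t) dt / ∫_{0}^{∞} e^(-2·t) dt.
With ∫ e^(-2·t) dt = -e^(-2·t)/2 + C, the region integral is 1/2 - e^(-3)/2 and the full one is 1/2.
The result is P = 0.9502.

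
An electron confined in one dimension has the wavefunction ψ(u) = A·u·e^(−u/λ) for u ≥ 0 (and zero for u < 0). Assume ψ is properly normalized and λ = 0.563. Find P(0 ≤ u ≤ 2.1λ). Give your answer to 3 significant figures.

P ≈ 0.790

P = ∫_{0}^{2.1λ} |ψ(u)|² du.
With A² fixed by ∫|ψ|² = 1, i.e. A² = (λ^3/4)^(−1), substitute and integrate.
In terms of t = u/λ (A² and the length scale cancel between numerator and denominator), P = [∫_{0}^{2.1} t^2·e^(-2·t) dt] / [∫_{0}^{∞} t^2·e^(-2·t) dt].
With ∫ t^2·e^(-2·t) dt = -(2·t^2 + 2·t + 1)·e^(-2·t)/4 + C, the region integral is 1/4 - 701·e^(-21/5)/200 and the full one is 1/4.
The result is P = 0.7898.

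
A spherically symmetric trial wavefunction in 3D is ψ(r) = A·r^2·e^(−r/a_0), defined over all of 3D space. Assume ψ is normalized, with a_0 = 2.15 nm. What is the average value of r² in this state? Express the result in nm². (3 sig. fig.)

⟨r^2⟩ ≈ 64.7 nm^2

By definition ⟨r²⟩ = ∫ r^2 |ψ(r)|² 4πr² dr.
Recall ∫₀^∞ r^m e^(−r/β) dr = m!·β^(m+1), evaluating both integrals, ⟨r²⟩ = 14·a_0^2.
Putting a_0 = 2.15 gives 64.72.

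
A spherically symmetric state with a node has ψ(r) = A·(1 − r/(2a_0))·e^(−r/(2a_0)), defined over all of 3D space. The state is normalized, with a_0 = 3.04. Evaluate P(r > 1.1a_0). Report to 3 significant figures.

P ≈ 0.961

With dV = 4πr²dr, the probability is ∫|ψ|² dV over r > 1.1a_0.
The full normalization integral is A²·[8·π·a_0^3] = 1, fixing A².
Let u = r/a_0; then A², 4π and the length scale all cancel, so P = ∫_{1.1}^{∞} u^2·(1 - u/2)^2·e^(-u) du ÷ ∫_{0}^{∞} u^2·(1 - u/2)^2·e^(-u) du.
With ∫ u^2·(1 - u/2)^2·e^(-u) du = -(u^4/4 + u^2 + 2·u + 2)·e^(-u) + C, the region integral is ≈ 1.9227 and the full one is 2.
Taking the ratio yields P = 0.9613.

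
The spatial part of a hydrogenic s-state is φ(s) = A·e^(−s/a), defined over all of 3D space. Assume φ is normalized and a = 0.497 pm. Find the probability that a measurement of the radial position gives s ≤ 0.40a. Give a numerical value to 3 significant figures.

Integrate the radial probability density 4πs²|φ|² over s ≤ 0.40a.
A² is fixed by ∫₀^∞ 4πs²|φ|² ds = 1, i.e. A² = (π·a^3)^(−1).
Let u = s/a; then A², 4π and the length scale all cancel, so P = ∫_{0}^{0.40} u^2·e^(-2·u) du ÷ ∫_{0}^{∞} u^2·e^(-2·u) du.
Using ∫ u^2·e^(-2·u) du = -(2·u^2 + 2·u + 1)·e^(-2·u)/4, the numerator is 1/4 - 53·e^(-4/5)/100 and the denominator is 1/4.
Taking the ratio yields P = 0.04742.

P ≈ 0.0474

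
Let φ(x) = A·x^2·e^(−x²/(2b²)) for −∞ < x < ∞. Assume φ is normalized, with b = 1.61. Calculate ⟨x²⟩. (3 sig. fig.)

⟨x^2⟩ ≈ 6.48

⟨x²⟩ = ∫ x^2 |φ|² dx over the full domain.
The ratio of the moment integral to the normalization integral gives ⟨x²⟩ = 5·b^2/2.
Putting b = 1.61 gives 6.480.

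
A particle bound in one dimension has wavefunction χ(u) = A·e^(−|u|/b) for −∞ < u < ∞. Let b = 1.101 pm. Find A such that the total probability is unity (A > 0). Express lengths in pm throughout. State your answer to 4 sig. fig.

Normalization requires ∫|χ|² du = 1, integrated from −∞ to ∞.
Recall ∫₀^∞ u^m e^(−u/β) du = m!·β^(m+1), ∫|χ|² du = A²·(b).
Hence A² = 1/[b].
Plugging in b = 1.101 yields A = 0.95303.

A ≈ 0.9530 pm^(-1/2)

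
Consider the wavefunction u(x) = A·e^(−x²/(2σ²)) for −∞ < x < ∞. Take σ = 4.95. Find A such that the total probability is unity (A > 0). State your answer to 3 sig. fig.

A ≈ 0.338

Require ∫ |u|² dx = 1 over the whole domain.
Differentiating ∫e^(−αx²) dx = √(π/α) under α to get the higher moments, ∫|u|² dx = A²·(√(π)·σ).
Hence A² = 1/[√(π)·σ].
Substituting σ = 4.95 gives A² = 0.1140, so A = 0.3376.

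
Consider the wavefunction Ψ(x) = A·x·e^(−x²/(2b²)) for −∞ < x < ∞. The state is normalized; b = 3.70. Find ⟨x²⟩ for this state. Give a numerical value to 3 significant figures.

⟨x²⟩ = ∫ x^2 |Ψ|² dx over the full domain.
Differentiating ∫e^(−αx²) dx = √(π/α) under α to get the higher moments, the ratio of the moment integral to the normalization integral gives ⟨x²⟩ = 3·b^2/2.
With b = 3.70, ⟨x^2⟩ = 20.54.

⟨x^2⟩ ≈ 20.5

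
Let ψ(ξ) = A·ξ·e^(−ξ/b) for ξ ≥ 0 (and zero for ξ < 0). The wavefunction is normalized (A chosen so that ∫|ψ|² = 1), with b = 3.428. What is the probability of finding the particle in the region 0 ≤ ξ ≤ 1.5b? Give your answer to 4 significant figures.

P ≈ 0.5768

P = ∫_{0}^{1.5b} |ψ(ξ)|² dξ.
With A² fixed by ∫|ψ|² = 1, i.e. A² = (b^3/4)^(−1), substitute and integrate.
Let u = ξ/b; then A² and the length scale cancel, so P = ∫_{0}^{1.5} u^2·e^(-2·u) du ÷ ∫_{0}^{∞} u^2·e^(-2·u) du.
Using ∫ u^2·e^(-2·u) du = -(2·u^2 + 2·u + 1)·e^(-2·u)/4, the numerator is 1/4 - 17·e^(-3)/8 and the denominator is 1/4.
The result is P = 0.57681.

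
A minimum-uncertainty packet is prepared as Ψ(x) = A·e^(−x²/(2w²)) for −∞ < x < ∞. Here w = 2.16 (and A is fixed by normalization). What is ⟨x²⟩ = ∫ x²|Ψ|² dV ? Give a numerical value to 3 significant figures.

By definition ⟨x²⟩ = ∫ x^2 |Ψ(x)|² dx.
Since the A² factors cancel between numerator and denominator, ⟨x²⟩ = w^2/2.
With w = 2.16, ⟨x^2⟩ = 2.333.

⟨x^2⟩ ≈ 2.33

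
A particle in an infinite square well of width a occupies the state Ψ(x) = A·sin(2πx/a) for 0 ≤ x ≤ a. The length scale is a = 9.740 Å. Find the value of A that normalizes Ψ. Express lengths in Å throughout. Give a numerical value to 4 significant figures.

A ≈ 0.4531 Å^(-1/2)

The normalization condition is ∫|Ψ|² dx = 1 from 0 to a.
Using sin²θ = (1 − cos 2θ)/2, the integral (without the A² prefactor) comes out to a/2.
Setting this equal to 1 gives A² = 1/(a/2).
With a = 9.740: A² = 0.20534 and A = 0.45314.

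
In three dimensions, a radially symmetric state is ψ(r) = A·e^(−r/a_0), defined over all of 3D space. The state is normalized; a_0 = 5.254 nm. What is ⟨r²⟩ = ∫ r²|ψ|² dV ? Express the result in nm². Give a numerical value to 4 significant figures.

The expectation value is the |ψ|²-weighted average of r^2: ∫ r^2|ψ|² 4πr² dr.
Since the A² factors cancel between numerator and denominator, ⟨r²⟩ = 3·a_0^2.
With a_0 = 5.254, ⟨r^2⟩ = 82.814.

⟨r^2⟩ ≈ 82.81 nm^2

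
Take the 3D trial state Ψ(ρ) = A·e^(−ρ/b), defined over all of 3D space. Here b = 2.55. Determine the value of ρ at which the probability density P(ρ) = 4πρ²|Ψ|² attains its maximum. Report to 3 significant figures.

Set d/dρ [P(ρ) = 4πρ²|Ψ|²] = 0 and solve for ρ > 0.
Solving yields ρ = b.
With b = 2.55, the most probable radial distance is 2.550.

ρ ≈ 2.55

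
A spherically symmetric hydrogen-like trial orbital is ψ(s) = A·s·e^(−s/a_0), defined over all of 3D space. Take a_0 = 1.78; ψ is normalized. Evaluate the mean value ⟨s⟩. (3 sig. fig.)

⟨s⟩ ≈ 4.45

The expectation value is the |ψ|²-weighted average of s: ∫ s|ψ|² 4πs² ds.
Using ∫₀^∞ sⁿ e^(−αs) ds = n!/αⁿ⁺¹, since the A² factors cancel between numerator and denominator, ⟨s⟩ = 5·a_0/2.
Putting a_0 = 1.78 gives 4.450.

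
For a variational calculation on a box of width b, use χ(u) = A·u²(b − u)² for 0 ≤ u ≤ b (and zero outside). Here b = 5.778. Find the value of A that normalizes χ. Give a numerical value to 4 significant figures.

We need A² ∫|f|² du = 1, taking the integral from 0 to b.
Expanding the polynomial and integrating term by term, with χ = A·u²(b − u)², the integral evaluates to A²·[b^9/630].
So A² = (b^9/630)^(−1).
With b = 5.778: A² = 0.000087769 and A = 0.0093685.

A ≈ 0.009369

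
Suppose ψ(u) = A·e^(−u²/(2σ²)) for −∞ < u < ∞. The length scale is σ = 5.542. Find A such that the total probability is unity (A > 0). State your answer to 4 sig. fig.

Require ∫ |ψ|² du = 1 over the whole domain.
Differentiating ∫e^(−αu²) du = √(π/α) under α to get the higher moments, the integral (without the A² prefactor) comes out to √(π)·σ.
So A² = (√(π)·σ)^(−1).
Substituting σ = 5.542 gives A² = 0.10180, so A = 0.31907.

A ≈ 0.3191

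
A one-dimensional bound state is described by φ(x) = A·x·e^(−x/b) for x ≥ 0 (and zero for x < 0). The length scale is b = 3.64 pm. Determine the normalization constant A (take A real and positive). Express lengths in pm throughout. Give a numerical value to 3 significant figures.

Require ∫ |φ|² dx = 1 over the whole domain.
Using ∫₀^∞ xⁿ e^(−αx) dx = n!/αⁿ⁺¹, with φ = A·x·e^(−x/b), the integral evaluates to A²·[b^3/4].
Plugging in b = 3.64 yields A = 0.2880.

A ≈ 0.288 pm^(-3/2)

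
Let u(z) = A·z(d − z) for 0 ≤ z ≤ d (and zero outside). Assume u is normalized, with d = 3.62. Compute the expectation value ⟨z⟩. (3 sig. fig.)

The expectation value is the |u|²-weighted average of z: ∫ z|u|² dz.
Since the A² factors cancel between numerator and denominator, ⟨z⟩ = d/2.
With d = 3.62, ⟨z⟩ = 1.810.

⟨z⟩ ≈ 1.81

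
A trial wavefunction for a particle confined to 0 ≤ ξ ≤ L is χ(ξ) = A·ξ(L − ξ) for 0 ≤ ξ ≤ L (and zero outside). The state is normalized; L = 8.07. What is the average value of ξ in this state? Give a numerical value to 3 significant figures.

⟨ξ⟩ ≈ 4.04

The expectation value is the |χ|²-weighted average of ξ: ∫ ξ|χ|² dξ.
Evaluating both integrals, ⟨ξ⟩ = L/2.
With L = 8.07, ⟨ξ⟩ = 4.035.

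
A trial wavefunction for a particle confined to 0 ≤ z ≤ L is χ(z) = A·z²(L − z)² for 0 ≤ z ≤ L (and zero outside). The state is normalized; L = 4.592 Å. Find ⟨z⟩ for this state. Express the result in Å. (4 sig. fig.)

⟨z⟩ = ∫ z |χ|² dz over the full domain.
Expanding the polynomial and integrating term by term, evaluating both integrals, ⟨z⟩ = L/2.
With L = 4.592, ⟨z⟩ = 2.2960.

⟨z⟩ ≈ 2.296 Å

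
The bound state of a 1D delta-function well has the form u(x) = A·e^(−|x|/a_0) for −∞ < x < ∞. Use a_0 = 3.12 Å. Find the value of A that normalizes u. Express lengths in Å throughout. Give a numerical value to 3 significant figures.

Normalization requires ∫|u|² dx = 1, integrated from −∞ to ∞.
Recall ∫₀^∞ x^m e^(−x/β) dx = m!·β^(m+1), with u = A·e^(−|x|/a_0), the integral evaluates to A²·[a_0].
Substituting a_0 = 3.12 gives A² = 0.3205, so A = 0.5661.

A ≈ 0.566 Å^(-1/2)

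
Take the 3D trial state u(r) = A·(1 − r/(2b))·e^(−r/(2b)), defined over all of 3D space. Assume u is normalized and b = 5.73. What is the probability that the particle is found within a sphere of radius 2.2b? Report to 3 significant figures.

P ≈ 0.0528

P = ∫ |u|² 4πr² dr over r ≤ 2.2b.
The full normalization integral is A²·[8·π·b^3] = 1, fixing A².
In terms of t = r/b (A², 4π and the length scale all cancel between numerator and denominator), P = [∫_{0}^{2.2} t^2·(1 - t/2)^2·e^(-t) dt] / [∫_{0}^{∞} t^2·(1 - t/2)^2·e^(-t) dt].
With ∫ t^2·(1 - t/2)^2·e^(-t) dt = -(t^4/4 + t^2 + 2·t + 2)·e^(-t) + C, the region integral is ≈ 0.10566 and the full one is 2.
The region integral divided by the full integral gives P = 0.05283.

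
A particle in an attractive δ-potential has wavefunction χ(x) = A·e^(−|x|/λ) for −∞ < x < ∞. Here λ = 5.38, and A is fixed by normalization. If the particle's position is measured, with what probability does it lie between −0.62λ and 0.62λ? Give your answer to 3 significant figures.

P ≈ 0.711

P = ∫_{−0.62λ}^{0.62λ} |χ(x)|² dx.
The normalization integral ∫|χ|²dx over the whole domain equals λ·A², and A² cancels in the ratio.
Both integrals are even about x = 0, so only the x ≥ 0 halves are needed (the factors of 2 cancel). Let u = x/λ; then A² and the length scale cancel, so P = ∫_{0}^{0.62} e^(-2·u) du ÷ ∫_{0}^{∞} e^(-2·u) du.
An antiderivative of e^(-2·u) is -e^(-2·u)/2; evaluating from 0 to 0.62 gives 1/2 - e^(-31/25)/2, while the full integral is 1/2.
Evaluating gives P = 0.7106.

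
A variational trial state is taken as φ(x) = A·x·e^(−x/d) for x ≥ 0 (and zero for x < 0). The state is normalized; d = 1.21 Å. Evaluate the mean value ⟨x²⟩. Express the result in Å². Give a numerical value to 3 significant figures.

⟨x²⟩ = ∫ x^2 |φ|² dx over the full domain.
Recall ∫₀^∞ x^m e^(−x/β) dx = m!·β^(m+1), the ratio of the moment integral to the normalization integral gives ⟨x²⟩ = 3·d^2.
Putting d = 1.21 gives 4.392.

⟨x^2⟩ ≈ 4.39 Å^2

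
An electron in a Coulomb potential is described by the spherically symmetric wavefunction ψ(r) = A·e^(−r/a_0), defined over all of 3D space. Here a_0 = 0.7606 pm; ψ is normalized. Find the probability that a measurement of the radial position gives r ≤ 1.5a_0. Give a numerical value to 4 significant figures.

Integrate the radial probability density 4πr²|ψ|² over r ≤ 1.5a_0.
Normalization gives A² = 1/(π·a_0^3).
Substituting u = r/a_0, A², 4π and the length scale all cancel in the ratio: P = ∫_{0}^{1.5} u^2·e^(-2·u) du / ∫_{0}^{∞} u^2·e^(-2·u) du.
An antiderivative of u^2·e^(-2·u) is -(2·u^2 + 2·u + 1)·e^(-2·u)/4; evaluating from 0 to 1.5 gives 1/4 - 17·e^(-3)/8, while the full integral is 1/4.
This evaluates to P = 0.57681.

P ≈ 0.5768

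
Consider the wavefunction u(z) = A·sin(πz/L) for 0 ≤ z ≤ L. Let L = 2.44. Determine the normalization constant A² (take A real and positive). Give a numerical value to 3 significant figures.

Normalization requires ∫|u|² dz = 1, integrated from 0 to L.
With ∫₀^L sin²(nπz/L) dz = L/2, the integral (without the A² prefactor) comes out to L/2.
Setting this equal to 1 gives A² = 1/(L/2).
With L = 2.44: A² = 0.8197 and A = 0.9054.

A^2 ≈ 0.820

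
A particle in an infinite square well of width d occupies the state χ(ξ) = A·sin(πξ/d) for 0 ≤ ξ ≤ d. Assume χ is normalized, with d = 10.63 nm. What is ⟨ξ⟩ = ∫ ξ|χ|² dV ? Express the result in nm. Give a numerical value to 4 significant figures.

⟨ξ⟩ = ∫ ξ |χ|² dξ over the full domain.
Evaluating both integrals, ⟨ξ⟩ = d/2.
With d = 10.63, ⟨ξ⟩ = 5.3150.

⟨ξ⟩ ≈ 5.315 nm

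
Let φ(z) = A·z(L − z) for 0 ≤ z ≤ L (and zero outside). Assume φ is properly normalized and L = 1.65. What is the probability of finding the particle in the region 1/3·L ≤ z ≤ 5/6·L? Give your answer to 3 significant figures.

The probability is P = ∫ |φ|² dz over [1/3·L, 5/6·L].
With A² fixed by ∫|φ|² = 1, i.e. A² = (L^5/30)^(−1), substitute and integrate.
Substituting u = z/L, A² and the length scale cancel in the ratio: P = ∫_{1/3}^{5/6} u^2·(1 - u)^2 du / ∫_{0}^{1} u^2·(1 - u)^2 du.
An antiderivative of u^2·(1 - u)^2 is u^3·(6·u^2 - 15·u + 10)/30; evaluating from 1/3 to 5/6 gives 163/6480, while the full integral is 1/30.
The result is P = 163/216.

P ≈ 0.755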